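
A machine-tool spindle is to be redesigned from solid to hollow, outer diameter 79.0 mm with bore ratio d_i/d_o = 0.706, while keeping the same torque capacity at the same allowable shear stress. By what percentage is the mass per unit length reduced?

Equal τ_max and T ⇒ the solid shaft needs d_s³ = d_o³(1−k⁴), so d_s = 79.0·(1−0.706⁴)^(1/3) = 71.83 mm.
Area ratio A_h/A_s = d_o²(1−k²)/d_s² = (1−k²)/(1−k⁴)^(2/3) = 0.6068.
Mass saving = 1 − 0.6068 = 39.3 %.

39.3 %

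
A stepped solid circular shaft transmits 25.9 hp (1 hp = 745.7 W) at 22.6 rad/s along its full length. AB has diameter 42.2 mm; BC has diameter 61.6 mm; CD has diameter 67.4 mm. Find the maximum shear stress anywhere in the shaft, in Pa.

ω = 22.6 rad/s, so T = P/ω = 25.9×745.7 / 22.60 = 854.6 N·m.
Under the same torque, τ_max = 16T/(πd³) is largest where d is smallest — segment AB (d = 42.2 mm).
τ_max = 16·854.6/(π·(0.0422)³) = 5.791×10^7 Pa.

5.79e7 Pa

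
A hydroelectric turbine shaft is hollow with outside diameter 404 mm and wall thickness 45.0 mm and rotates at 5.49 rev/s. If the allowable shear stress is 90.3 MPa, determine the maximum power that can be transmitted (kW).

25600 kW

J = π(d_o⁴ − d_i⁴)/32 = π(0.404⁴ − 0.314⁴)/32 = 1.661×10^-3 m⁴.
T_max = τ_allow·J/r = 9.03×10^7 × 1.661×10^-3 / 0.202 = 742500 N·m.
ω = 2π·5.49 = 34.49 rad/s, so P_max = T_max·ω = 2.561×10^7 W.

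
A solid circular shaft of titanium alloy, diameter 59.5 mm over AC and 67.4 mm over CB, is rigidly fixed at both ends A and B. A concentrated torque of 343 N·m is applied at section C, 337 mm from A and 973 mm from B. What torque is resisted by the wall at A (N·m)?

Compatibility: T_A·a/J_AC = T_B·b/J_CB with T_A + T_B = T₀.
J_AC = 1.23×10^-6 m⁴, J_CB = 2.03×10^-6 m⁴, so T_A = T₀·(J_AC/a)/((J_AC/a)+(J_CB/b)) = 218.4 N·m, T_B = 124.6 N·m.

218 N·m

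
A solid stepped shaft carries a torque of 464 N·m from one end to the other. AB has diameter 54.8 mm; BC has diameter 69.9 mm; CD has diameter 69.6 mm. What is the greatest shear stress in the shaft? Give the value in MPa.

Under the same torque, τ_max = 16T/(πd³) is largest where d is smallest — segment AB (d = 54.8 mm).
τ_max = 16·464.0/(π·(0.0548)³) = 1.436×10^7 Pa.

14.4 MPa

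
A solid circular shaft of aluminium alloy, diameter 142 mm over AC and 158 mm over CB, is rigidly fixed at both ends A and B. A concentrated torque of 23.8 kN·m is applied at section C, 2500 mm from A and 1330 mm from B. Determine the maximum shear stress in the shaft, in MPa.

Compatibility: T_A·a/J_AC = T_B·b/J_CB with T_A + T_B = T₀.
J_AC = 3.99×10^-5 m⁴, J_CB = 6.12×10^-5 m⁴, so T_A = T₀·(J_AC/a)/((J_AC/a)+(J_CB/b)) = 6132 N·m, T_B = 17670 N·m.
τ in each portion: τ_AC = 1.09×10^7 Pa, τ_CB = 2.28×10^7 Pa; maximum is in CB.
τ_max = T_CB·r/J = 17670·0.0790/6.12×10^-5 = 2.281×10^7 Pa.

22.8 MPa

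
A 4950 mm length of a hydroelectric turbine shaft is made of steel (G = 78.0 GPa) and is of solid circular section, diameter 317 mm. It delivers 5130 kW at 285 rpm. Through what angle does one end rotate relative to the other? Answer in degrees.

0.630°

ω = 2π·285/60 = 29.85 rad/s, so T = P/ω = 5130×10³ / 29.85 = 171900 N·m.
J = πd⁴/32 = π(0.317)⁴/32 = 9.914×10^-4 m⁴.
θ = T·L/(G·J) = 171900 × 4.95 / (78.0×10⁹ × 9.914×10^-4) = 0.01100 rad.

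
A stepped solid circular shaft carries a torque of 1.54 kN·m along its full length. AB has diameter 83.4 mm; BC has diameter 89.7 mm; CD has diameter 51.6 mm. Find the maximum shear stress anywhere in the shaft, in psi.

8280 psi

Under the same torque, τ_max = 16T/(πd³) is largest where d is smallest — segment CD (d = 51.6 mm).
τ_max = 16·1540/(π·(0.0516)³) = 5.709×10^7 Pa.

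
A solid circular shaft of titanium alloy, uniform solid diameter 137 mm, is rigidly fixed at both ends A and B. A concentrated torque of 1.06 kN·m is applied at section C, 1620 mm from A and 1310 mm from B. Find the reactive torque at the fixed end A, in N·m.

474 N·m

With uniform GJ and both ends fixed, compatibility θ_AC = θ_CB gives T_A·a = T_B·b, together with T_A + T_B = T₀.
T_A = T₀·b/(a+b) = 1060·1310/2930 = 473.9 N·m; T_B = 586.1 N·m.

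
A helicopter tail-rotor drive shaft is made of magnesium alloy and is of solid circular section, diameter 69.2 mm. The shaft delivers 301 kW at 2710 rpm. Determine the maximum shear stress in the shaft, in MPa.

ω = 2π·2710/60 = 283.8 rad/s, so T = P/ω = 301×10³ / 283.8 = 1061 N·m.
J = πd⁴/32 = π(0.0692)⁴/32 = 2.251×10^-6 m⁴.
τ_max = T·r/J = 1061 × 0.0346 / 2.251×10^-6 = 1.630×10^7 Pa.

16.3 MPa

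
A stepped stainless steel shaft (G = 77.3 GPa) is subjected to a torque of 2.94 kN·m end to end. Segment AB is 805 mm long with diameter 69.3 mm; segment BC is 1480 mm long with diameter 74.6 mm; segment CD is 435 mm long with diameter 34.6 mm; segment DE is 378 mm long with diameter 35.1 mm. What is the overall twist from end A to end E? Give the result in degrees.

J_AB = π(0.0693)⁴/32 = 2.26×10^-6 m⁴; J_BC = π(0.0746)⁴/32 = 3.04×10^-6 m⁴; J_CD = π(0.0346)⁴/32 = 1.41×10^-7 m⁴; J_DE = π(0.0351)⁴/32 = 1.49×10^-7 m⁴.
θ = (T/G)·Σ L_i/J_i = (2940/77.3×10⁹)·(0.805/2.26×10^-6 + 1.48/3.04×10^-6 + 0.435/1.41×10^-7 + 0.378/1.49×10^-7) = 0.2461 rad.

14.1°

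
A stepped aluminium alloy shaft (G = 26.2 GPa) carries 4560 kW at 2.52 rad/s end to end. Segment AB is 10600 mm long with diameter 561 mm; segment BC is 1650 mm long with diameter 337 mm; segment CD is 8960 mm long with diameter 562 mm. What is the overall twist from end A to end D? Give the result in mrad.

ω = 2.52 rad/s, so T = P/ω = 4560×10³ / 2.520 = 1.810e6 N·m.
J_AB = π(0.561)⁴/32 = 9.72×10^-3 m⁴; J_BC = π(0.337)⁴/32 = 1.27×10^-3 m⁴; J_CD = π(0.562)⁴/32 = 9.79×10^-3 m⁴.
θ = (T/G)·Σ L_i/J_i = (1.810e6/26.2×10⁹)·(10.6/9.72×10^-3 + 1.65/1.27×10^-3 + 8.96/9.79×10^-3) = 0.2285 rad.

228 mrad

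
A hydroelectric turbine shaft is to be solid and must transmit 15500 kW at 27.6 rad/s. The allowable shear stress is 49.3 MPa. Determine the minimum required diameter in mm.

387 mm

ω = 27.6 rad/s, so T = P/ω = 15500×10³ / 27.60 = 561600 N·m.
For a solid shaft τ_max = 16T/(πd³), so d = (16T/(π τ_allow))^(1/3) = (16·561600/(π·4.93×10^7))^(1/3) = 0.3871 m.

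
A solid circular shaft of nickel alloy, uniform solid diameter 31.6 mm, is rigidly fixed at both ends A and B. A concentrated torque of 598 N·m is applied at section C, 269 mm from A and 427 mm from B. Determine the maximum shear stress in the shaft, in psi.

With uniform GJ and both ends fixed, compatibility θ_AC = θ_CB gives T_A·a = T_B·b, together with T_A + T_B = T₀.
T_A = T₀·b/(a+b) = 598.0·427/696.0 = 366.9 N·m; T_B = 231.1 N·m.
τ in each portion: τ_AC = 5.92×10^7 Pa, τ_CB = 3.73×10^7 Pa; maximum is in AC.
τ_max = T_AC·r/J = 366.9·0.0158/9.79×10^-8 = 5.921×10^7 Pa.

8590 psi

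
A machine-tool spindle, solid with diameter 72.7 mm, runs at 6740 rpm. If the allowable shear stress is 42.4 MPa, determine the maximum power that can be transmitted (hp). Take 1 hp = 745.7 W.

3030 hp

J = πd⁴/32 = π(0.0727)⁴/32 = 2.742×10^-6 m⁴.
T_max = τ_allow·J/r = 4.24×10^7 × 2.742×10^-6 / 0.0364 = 3199 N·m.
ω = 2π·6740/60 = 705.8 rad/s, so P_max = T_max·ω = 2.258×10^6 W.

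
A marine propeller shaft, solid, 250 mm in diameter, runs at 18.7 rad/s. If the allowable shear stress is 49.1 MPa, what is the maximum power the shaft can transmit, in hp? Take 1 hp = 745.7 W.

J = πd⁴/32 = π(0.250)⁴/32 = 3.835×10^-4 m⁴.
T_max = τ_allow·J/r = 4.91×10^7 × 3.835×10^-4 / 0.125 = 150600 N·m.
ω = 18.7 rad/s, so P_max = T_max·ω = 2.817×10^6 W.

3780 hp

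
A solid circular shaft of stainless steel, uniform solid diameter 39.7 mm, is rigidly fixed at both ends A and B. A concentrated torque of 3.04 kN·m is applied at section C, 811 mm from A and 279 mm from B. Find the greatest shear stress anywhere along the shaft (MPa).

184 MPa

With uniform GJ and both ends fixed, compatibility θ_AC = θ_CB gives T_A·a = T_B·b, together with T_A + T_B = T₀.
T_A = T₀·b/(a+b) = 3040·279/1090 = 778.1 N·m; T_B = 2262 N·m.
τ in each portion: τ_AC = 6.33×10^7 Pa, τ_CB = 1.84×10^8 Pa; maximum is in CB.
τ_max = T_CB·r/J = 2262·0.0199/2.44×10^-7 = 1.841×10^8 Pa.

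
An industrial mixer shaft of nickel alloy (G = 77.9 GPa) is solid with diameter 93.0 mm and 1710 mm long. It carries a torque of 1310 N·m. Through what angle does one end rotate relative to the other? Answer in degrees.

J = πd⁴/32 = π(0.0930)⁴/32 = 7.344×10^-6 m⁴.
θ = T·L/(G·J) = 1310 × 1.71 / (77.9×10⁹ × 7.344×10^-6) = 3.916×10^-3 rad.

0.224°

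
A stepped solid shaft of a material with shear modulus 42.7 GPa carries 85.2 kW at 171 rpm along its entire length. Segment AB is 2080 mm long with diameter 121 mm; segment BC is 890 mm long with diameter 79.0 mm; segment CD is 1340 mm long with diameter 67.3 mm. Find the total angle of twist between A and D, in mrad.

111 mrad

ω = 2π·171/60 = 17.91 rad/s, so T = P/ω = 85.2×10³ / 17.91 = 4758 N·m.
J_AB = π(0.121)⁴/32 = 2.10×10^-5 m⁴; J_BC = π(0.0790)⁴/32 = 3.82×10^-6 m⁴; J_CD = π(0.0673)⁴/32 = 2.01×10^-6 m⁴.
θ = (T/G)·Σ L_i/J_i = (4758/42.7×10⁹)·(2.08/2.10×10^-5 + 0.890/3.82×10^-6 + 1.34/2.01×10^-6) = 0.1111 rad.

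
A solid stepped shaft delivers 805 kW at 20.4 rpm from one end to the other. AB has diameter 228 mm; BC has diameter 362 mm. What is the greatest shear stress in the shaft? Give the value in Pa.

ω = 2π·20.4/60 = 2.136 rad/s, so T = P/ω = 805×10³ / 2.136 = 376800 N·m.
Under the same torque, τ_max = 16T/(πd³) is largest where d is smallest — segment AB (d = 228 mm).
τ_max = 16·376800/(π·(0.228)³) = 1.619×10^8 Pa.

1.62e8 Pa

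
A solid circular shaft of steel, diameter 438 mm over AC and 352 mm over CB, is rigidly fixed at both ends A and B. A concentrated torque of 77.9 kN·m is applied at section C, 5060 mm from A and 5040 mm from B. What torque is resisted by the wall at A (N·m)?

54900 N·m

Compatibility: T_A·a/J_AC = T_B·b/J_CB with T_A + T_B = T₀.
J_AC = 3.61×10^-3 m⁴, J_CB = 1.51×10^-3 m⁴, so T_A = T₀·(J_AC/a)/((J_AC/a)+(J_CB/b)) = 54910 N·m, T_B = 22990 N·m.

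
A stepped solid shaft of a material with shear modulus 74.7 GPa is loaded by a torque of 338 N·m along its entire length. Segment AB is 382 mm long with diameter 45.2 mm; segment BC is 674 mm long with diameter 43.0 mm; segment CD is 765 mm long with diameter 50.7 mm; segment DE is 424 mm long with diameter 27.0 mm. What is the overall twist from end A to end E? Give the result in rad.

J_AB = π(0.0452)⁴/32 = 4.10×10^-7 m⁴; J_BC = π(0.0430)⁴/32 = 3.36×10^-7 m⁴; J_CD = π(0.0507)⁴/32 = 6.49×10^-7 m⁴; J_DE = π(0.0270)⁴/32 = 5.22×10^-8 m⁴.
θ = (T/G)·Σ L_i/J_i = (338.0/74.7×10⁹)·(0.382/4.10×10^-7 + 0.674/3.36×10^-7 + 0.765/6.49×10^-7 + 0.424/5.22×10^-8) = 0.05541 rad.

0.0554 rad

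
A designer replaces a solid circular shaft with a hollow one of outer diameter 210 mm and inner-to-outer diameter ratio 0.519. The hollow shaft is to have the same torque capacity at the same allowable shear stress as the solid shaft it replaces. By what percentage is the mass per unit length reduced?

Equal τ_max and T ⇒ the solid shaft needs d_s³ = d_o³(1−k⁴), so d_s = 210·(1−0.519⁴)^(1/3) = 204.8 mm.
Area ratio A_h/A_s = d_o²(1−k²)/d_s² = (1−k²)/(1−k⁴)^(2/3) = 0.7683.
Mass saving = 1 − 0.7683 = 23.2 %.

23.2 %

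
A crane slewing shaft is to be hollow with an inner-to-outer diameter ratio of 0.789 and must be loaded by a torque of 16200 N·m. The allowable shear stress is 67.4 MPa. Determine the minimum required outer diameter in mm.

For a hollow shaft with d_i/d_o = 0.789: τ_max = 16T/(π d_o³ (1−k⁴)), so d_o = [16T/(π τ_allow (1−k⁴))]^(1/3) = [16·16200/(π·6.74×10^7·0.6125)]^(1/3) = 0.1260 m.

126 mm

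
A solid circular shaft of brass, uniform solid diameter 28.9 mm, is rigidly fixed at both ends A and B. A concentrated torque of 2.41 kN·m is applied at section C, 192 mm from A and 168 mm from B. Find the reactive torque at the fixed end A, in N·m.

With uniform GJ and both ends fixed, compatibility θ_AC = θ_CB gives T_A·a = T_B·b, together with T_A + T_B = T₀.
T_A = T₀·b/(a+b) = 2410·168/360.0 = 1125 N·m; T_B = 1285 N·m.

1120 N·m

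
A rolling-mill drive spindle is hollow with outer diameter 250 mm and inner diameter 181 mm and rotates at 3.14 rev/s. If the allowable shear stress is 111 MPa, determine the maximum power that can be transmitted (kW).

4870 kW

J = π(d_o⁴ − d_i⁴)/32 = π(0.250⁴ − 0.181⁴)/32 = 2.781×10^-4 m⁴.
T_max = τ_allow·J/r = 1.11×10^8 × 2.781×10^-4 / 0.125 = 247000 N·m.
ω = 2π·3.14 = 19.73 rad/s, so P_max = T_max·ω = 4.873×10^6 W.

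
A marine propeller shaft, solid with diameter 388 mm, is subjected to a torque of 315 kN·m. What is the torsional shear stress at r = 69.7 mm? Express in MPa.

9.87 MPa

J = πd⁴/32 = π(0.388)⁴/32 = 2.225×10^-3 m⁴.
Shear stress varies linearly with radius: τ = T·r/J = 315000 × 0.0697 / 2.225×10^-3 = 9.868×10^6 Pa.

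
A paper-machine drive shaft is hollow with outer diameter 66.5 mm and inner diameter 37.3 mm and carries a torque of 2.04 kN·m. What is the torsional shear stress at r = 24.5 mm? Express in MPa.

28.9 MPa

J = π(d_o⁴ − d_i⁴)/32 = π(0.0665⁴ − 0.0373⁴)/32 = 1.730×10^-6 m⁴.
Shear stress varies linearly with radius: τ = T·r/J = 2040 × 0.0245 / 1.730×10^-6 = 2.889×10^7 Pa.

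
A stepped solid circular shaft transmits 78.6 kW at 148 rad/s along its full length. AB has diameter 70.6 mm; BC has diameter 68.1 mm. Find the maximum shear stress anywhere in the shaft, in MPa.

8.56 MPa

ω = 148 rad/s, so T = P/ω = 78.6×10³ / 148.0 = 531.1 N·m.
Under the same torque, τ_max = 16T/(πd³) is largest where d is smallest — segment BC (d = 68.1 mm).
τ_max = 16·531.1/(π·(0.0681)³) = 8.564×10^6 Pa.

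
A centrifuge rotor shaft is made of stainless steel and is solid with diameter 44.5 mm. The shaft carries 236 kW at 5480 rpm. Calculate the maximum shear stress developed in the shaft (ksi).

3.45 ksi

ω = 2π·5480/60 = 573.9 rad/s, so T = P/ω = 236×10³ / 573.9 = 411.2 N·m.
J = πd⁴/32 = π(0.0445)⁴/32 = 3.850×10^-7 m⁴.
τ_max = T·r/J = 411.2 × 0.0222 / 3.850×10^-7 = 2.377×10^7 Pa.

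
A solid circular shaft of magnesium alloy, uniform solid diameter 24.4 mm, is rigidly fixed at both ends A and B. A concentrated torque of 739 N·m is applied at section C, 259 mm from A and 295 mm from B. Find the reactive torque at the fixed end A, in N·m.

394 N·m

With uniform GJ and both ends fixed, compatibility θ_AC = θ_CB gives T_A·a = T_B·b, together with T_A + T_B = T₀.
T_A = T₀·b/(a+b) = 739.0·295/554.0 = 393.5 N·m; T_B = 345.5 N·m.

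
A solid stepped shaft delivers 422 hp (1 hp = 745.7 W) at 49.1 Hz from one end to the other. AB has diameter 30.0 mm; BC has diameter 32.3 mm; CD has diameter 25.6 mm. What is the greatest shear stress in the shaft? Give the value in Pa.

3.10e8 Pa

ω = 2π·49.1 = 308.5 rad/s, so T = P/ω = 422×745.7 / 308.5 = 1020 N·m.
Under the same torque, τ_max = 16T/(πd³) is largest where d is smallest — segment CD (d = 25.6 mm).
τ_max = 16·1020/(π·(0.0256)³) = 3.096×10^8 Pa.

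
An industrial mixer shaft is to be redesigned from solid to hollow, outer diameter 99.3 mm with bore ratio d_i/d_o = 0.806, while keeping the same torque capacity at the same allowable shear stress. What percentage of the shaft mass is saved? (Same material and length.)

Equal τ_max and T ⇒ the solid shaft needs d_s³ = d_o³(1−k⁴), so d_s = 99.3·(1−0.806⁴)^(1/3) = 82.72 mm.
Area ratio A_h/A_s = d_o²(1−k²)/d_s² = (1−k²)/(1−k⁴)^(2/3) = 0.5049.
Mass saving = 1 − 0.5049 = 49.5 %.

49.5 %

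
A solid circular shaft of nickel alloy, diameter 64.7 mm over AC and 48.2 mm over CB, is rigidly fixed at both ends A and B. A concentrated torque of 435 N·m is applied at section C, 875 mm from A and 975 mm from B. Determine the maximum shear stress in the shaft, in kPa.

Compatibility: T_A·a/J_AC = T_B·b/J_CB with T_A + T_B = T₀.
J_AC = 1.72×10^-6 m⁴, J_CB = 5.30×10^-7 m⁴, so T_A = T₀·(J_AC/a)/((J_AC/a)+(J_CB/b)) = 340.8 N·m, T_B = 94.20 N·m.
τ in each portion: τ_AC = 6.41×10^6 Pa, τ_CB = 4.28×10^6 Pa; maximum is in AC.
τ_max = T_AC·r/J = 340.8·0.0324/1.72×10^-6 = 6.408×10^6 Pa.

6410 kPa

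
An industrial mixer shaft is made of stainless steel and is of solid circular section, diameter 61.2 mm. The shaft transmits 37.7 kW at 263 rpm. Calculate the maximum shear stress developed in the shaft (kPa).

ω = 2π·263/60 = 27.54 rad/s, so T = P/ω = 37.7×10³ / 27.54 = 1369 N·m.
J = πd⁴/32 = π(0.0612)⁴/32 = 1.377×10^-6 m⁴.
τ_max = T·r/J = 1369 × 0.0306 / 1.377×10^-6 = 3.041×10^7 Pa.

30400 kPa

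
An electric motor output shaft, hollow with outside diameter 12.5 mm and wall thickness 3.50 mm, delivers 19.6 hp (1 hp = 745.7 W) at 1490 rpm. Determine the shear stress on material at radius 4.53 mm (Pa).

1.84e8 Pa

ω = 2π·1490/60 = 156.0 rad/s, so T = P/ω = 19.6×745.7 / 156.0 = 93.67 N·m.
J = π(d_o⁴ − d_i⁴)/32 = π(0.0125⁴ − 0.00550⁴)/32 = 2.307×10^-9 m⁴.
Shear stress varies linearly with radius: τ = T·r/J = 93.67 × 0.00453 / 2.307×10^-9 = 1.839×10^8 Pa.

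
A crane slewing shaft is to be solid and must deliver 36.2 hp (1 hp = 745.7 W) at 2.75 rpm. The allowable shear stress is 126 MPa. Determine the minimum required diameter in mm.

156 mm

ω = 2π·2.75/60 = 0.2880 rad/s, so T = P/ω = 36.2×745.7 / 0.2880 = 93740 N·m.
For a solid shaft τ_max = 16T/(πd³), so d = (16T/(π τ_allow))^(1/3) = (16·93740/(π·1.26×10^8))^(1/3) = 0.1559 m.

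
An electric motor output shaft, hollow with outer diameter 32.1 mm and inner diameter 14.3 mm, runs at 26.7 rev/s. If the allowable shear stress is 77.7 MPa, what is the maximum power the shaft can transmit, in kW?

81.3 kW

J = π(d_o⁴ − d_i⁴)/32 = π(0.0321⁴ − 0.0143⁴)/32 = 1.001×10^-7 m⁴.
T_max = τ_allow·J/r = 7.77×10^7 × 1.001×10^-7 / 0.0161 = 484.7 N·m.
ω = 2π·26.7 = 167.8 rad/s, so P_max = T_max·ω = 8.132×10^4 W.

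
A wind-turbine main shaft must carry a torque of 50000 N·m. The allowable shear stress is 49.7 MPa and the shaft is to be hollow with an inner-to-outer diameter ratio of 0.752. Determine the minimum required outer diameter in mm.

196 mm

For a hollow shaft with d_i/d_o = 0.752: τ_max = 16T/(π d_o³ (1−k⁴)), so d_o = [16T/(π τ_allow (1−k⁴))]^(1/3) = [16·50000/(π·4.97×10^7·0.6802)]^(1/3) = 0.1960 m.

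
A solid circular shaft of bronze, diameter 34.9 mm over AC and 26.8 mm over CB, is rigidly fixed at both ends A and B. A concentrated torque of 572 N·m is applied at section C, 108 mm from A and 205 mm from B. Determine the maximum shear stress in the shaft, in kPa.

57900 kPa

Compatibility: T_A·a/J_AC = T_B·b/J_CB with T_A + T_B = T₀.
J_AC = 1.46×10^-7 m⁴, J_CB = 5.06×10^-8 m⁴, so T_A = T₀·(J_AC/a)/((J_AC/a)+(J_CB/b)) = 483.4 N·m, T_B = 88.56 N·m.
τ in each portion: τ_AC = 5.79×10^7 Pa, τ_CB = 2.34×10^7 Pa; maximum is in AC.
τ_max = T_AC·r/J = 483.4·0.0175/1.46×10^-7 = 5.792×10^7 Pa.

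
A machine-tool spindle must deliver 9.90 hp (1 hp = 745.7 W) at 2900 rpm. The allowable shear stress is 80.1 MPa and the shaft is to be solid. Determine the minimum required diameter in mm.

ω = 2π·2900/60 = 303.7 rad/s, so T = P/ω = 9.90×745.7 / 303.7 = 24.31 N·m.
For a solid shaft τ_max = 16T/(πd³), so d = (16T/(π τ_allow))^(1/3) = (16·24.31/(π·8.01×10^7))^(1/3) = 0.01156 m.

11.6 mm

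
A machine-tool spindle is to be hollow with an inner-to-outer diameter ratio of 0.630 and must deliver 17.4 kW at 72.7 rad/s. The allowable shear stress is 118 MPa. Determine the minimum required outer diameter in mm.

23.1 mm

ω = 72.7 rad/s, so T = P/ω = 17.4×10³ / 72.70 = 239.3 N·m.
For a hollow shaft with d_i/d_o = 0.630: τ_max = 16T/(π d_o³ (1−k⁴)), so d_o = [16T/(π τ_allow (1−k⁴))]^(1/3) = [16·239.3/(π·1.18×10^8·0.8425)]^(1/3) = 0.02306 m.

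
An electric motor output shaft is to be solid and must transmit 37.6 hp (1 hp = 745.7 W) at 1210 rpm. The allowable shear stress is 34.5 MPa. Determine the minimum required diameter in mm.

ω = 2π·1210/60 = 126.7 rad/s, so T = P/ω = 37.6×745.7 / 126.7 = 221.3 N·m.
For a solid shaft τ_max = 16T/(πd³), so d = (16T/(π τ_allow))^(1/3) = (16·221.3/(π·3.45×10^7))^(1/3) = 0.03197 m.

32.0 mm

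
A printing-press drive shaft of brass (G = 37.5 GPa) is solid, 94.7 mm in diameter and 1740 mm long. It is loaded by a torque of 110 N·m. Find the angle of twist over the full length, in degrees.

0.0370°

J = πd⁴/32 = π(0.0947)⁴/32 = 7.896×10^-6 m⁴.
θ = T·L/(G·J) = 110.0 × 1.74 / (37.5×10⁹ × 7.896×10^-6) = 6.464×10^-4 rad.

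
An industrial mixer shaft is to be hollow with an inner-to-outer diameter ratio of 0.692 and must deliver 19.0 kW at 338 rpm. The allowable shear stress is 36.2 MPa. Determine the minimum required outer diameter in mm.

46.1 mm

ω = 2π·338/60 = 35.40 rad/s, so T = P/ω = 19.0×10³ / 35.40 = 536.8 N·m.
For a hollow shaft with d_i/d_o = 0.692: τ_max = 16T/(π d_o³ (1−k⁴)), so d_o = [16T/(π τ_allow (1−k⁴))]^(1/3) = [16·536.8/(π·3.62×10^7·0.7707)]^(1/3) = 0.04610 m.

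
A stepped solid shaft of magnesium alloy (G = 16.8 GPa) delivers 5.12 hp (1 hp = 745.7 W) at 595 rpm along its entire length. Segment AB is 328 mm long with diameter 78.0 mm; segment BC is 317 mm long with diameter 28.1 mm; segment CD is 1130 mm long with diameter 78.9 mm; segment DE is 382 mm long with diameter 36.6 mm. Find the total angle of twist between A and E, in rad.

0.0282 rad

ω = 2π·595/60 = 62.31 rad/s, so T = P/ω = 5.12×745.7 / 62.31 = 61.28 N·m.
J_AB = π(0.0780)⁴/32 = 3.63×10^-6 m⁴; J_BC = π(0.0281)⁴/32 = 6.12×10^-8 m⁴; J_CD = π(0.0789)⁴/32 = 3.80×10^-6 m⁴; J_DE = π(0.0366)⁴/32 = 1.76×10^-7 m⁴.
θ = (T/G)·Σ L_i/J_i = (61.28/16.8×10⁹)·(0.328/3.63×10^-6 + 0.317/6.12×10^-8 + 1.13/3.80×10^-6 + 0.382/1.76×10^-7) = 0.02821 rad.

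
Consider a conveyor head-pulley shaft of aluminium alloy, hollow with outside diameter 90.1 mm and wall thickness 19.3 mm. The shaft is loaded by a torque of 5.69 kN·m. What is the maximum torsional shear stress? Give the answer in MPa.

J = π(d_o⁴ − d_i⁴)/32 = π(0.0901⁴ − 0.0515⁴)/32 = 5.779×10^-6 m⁴.
τ_max = T·r/J = 5690 × 0.0450 / 5.779×10^-6 = 4.435×10^7 Pa.

44.4 MPa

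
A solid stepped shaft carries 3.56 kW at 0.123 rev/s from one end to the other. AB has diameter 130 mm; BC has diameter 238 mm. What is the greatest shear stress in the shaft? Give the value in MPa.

10.7 MPa

ω = 2π·0.123 = 0.7728 rad/s, so T = P/ω = 3.56×10³ / 0.7728 = 4606 N·m.
Under the same torque, τ_max = 16T/(πd³) is largest where d is smallest — segment AB (d = 130 mm).
τ_max = 16·4606/(π·(0.130)³) = 1.068×10^7 Pa.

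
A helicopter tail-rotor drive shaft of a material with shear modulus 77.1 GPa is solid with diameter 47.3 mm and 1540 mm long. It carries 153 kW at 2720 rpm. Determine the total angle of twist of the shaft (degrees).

ω = 2π·2720/60 = 284.8 rad/s, so T = P/ω = 153×10³ / 284.8 = 537.1 N·m.
J = πd⁴/32 = π(0.0473)⁴/32 = 4.914×10^-7 m⁴.
θ = T·L/(G·J) = 537.1 × 1.54 / (77.1×10⁹ × 4.914×10^-7) = 0.02183 rad.

1.25°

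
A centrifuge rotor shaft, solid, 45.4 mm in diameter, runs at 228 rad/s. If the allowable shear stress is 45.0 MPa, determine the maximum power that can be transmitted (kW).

J = πd⁴/32 = π(0.0454)⁴/32 = 4.171×10^-7 m⁴.
T_max = τ_allow·J/r = 4.50×10^7 × 4.171×10^-7 / 0.0227 = 826.8 N·m.
ω = 228 rad/s, so P_max = T_max·ω = 1.885×10^5 W.

189 kW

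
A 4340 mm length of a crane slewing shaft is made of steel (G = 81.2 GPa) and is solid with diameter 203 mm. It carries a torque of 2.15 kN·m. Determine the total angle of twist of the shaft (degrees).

0.0395°

J = πd⁴/32 = π(0.203)⁴/32 = 1.667×10^-4 m⁴.
θ = T·L/(G·J) = 2150 × 4.34 / (81.2×10⁹ × 1.667×10^-4) = 6.893×10^-4 rad.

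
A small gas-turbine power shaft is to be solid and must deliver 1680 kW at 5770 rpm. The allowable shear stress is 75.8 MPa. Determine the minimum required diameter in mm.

57.2 mm

ω = 2π·5770/60 = 604.2 rad/s, so T = P/ω = 1680×10³ / 604.2 = 2780 N·m.
For a solid shaft τ_max = 16T/(πd³), so d = (16T/(π τ_allow))^(1/3) = (16·2780/(π·7.58×10^7))^(1/3) = 0.05717 m.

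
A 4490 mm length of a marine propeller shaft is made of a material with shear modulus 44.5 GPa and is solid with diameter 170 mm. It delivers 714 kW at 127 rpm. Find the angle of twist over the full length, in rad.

ω = 2π·127/60 = 13.30 rad/s, so T = P/ω = 714×10³ / 13.30 = 53690 N·m.
J = πd⁴/32 = π(0.170)⁴/32 = 8.200×10^-5 m⁴.
θ = T·L/(G·J) = 53690 × 4.49 / (44.5×10⁹ × 8.200×10^-5) = 0.06606 rad.

0.0661 rad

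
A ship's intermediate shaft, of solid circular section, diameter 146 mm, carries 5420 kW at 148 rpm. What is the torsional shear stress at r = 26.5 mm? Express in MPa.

ω = 2π·148/60 = 15.50 rad/s, so T = P/ω = 5420×10³ / 15.50 = 349700 N·m.
J = πd⁴/32 = π(0.146)⁴/32 = 4.461×10^-5 m⁴.
Shear stress varies linearly with radius: τ = T·r/J = 349700 × 0.0265 / 4.461×10^-5 = 2.078×10^8 Pa.

208 MPa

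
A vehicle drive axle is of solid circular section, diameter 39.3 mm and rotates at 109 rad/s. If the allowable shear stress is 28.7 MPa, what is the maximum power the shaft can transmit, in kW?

37.3 kW

J = πd⁴/32 = π(0.0393)⁴/32 = 2.342×10^-7 m⁴.
T_max = τ_allow·J/r = 2.87×10^7 × 2.342×10^-7 / 0.0196 = 342.0 N·m.
ω = 109 rad/s, so P_max = T_max·ω = 3.728×10^4 W.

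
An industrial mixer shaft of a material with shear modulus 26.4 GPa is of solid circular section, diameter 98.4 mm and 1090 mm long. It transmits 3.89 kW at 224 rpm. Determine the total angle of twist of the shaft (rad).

ω = 2π·224/60 = 23.46 rad/s, so T = P/ω = 3.89×10³ / 23.46 = 165.8 N·m.
J = πd⁴/32 = π(0.0984)⁴/32 = 9.204×10^-6 m⁴.
θ = T·L/(G·J) = 165.8 × 1.09 / (26.4×10⁹ × 9.204×10^-6) = 7.439×10^-4 rad.

7.44e-4 rad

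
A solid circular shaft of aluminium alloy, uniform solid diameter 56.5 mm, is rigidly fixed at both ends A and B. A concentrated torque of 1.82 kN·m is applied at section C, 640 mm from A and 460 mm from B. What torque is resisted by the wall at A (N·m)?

761 N·m

With uniform GJ and both ends fixed, compatibility θ_AC = θ_CB gives T_A·a = T_B·b, together with T_A + T_B = T₀.
T_A = T₀·b/(a+b) = 1820·460/1100 = 761.1 N·m; T_B = 1059 N·m.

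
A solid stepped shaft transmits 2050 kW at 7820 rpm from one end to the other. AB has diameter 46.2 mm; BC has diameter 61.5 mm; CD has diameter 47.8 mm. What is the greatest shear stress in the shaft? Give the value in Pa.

ω = 2π·7820/60 = 818.9 rad/s, so T = P/ω = 2050×10³ / 818.9 = 2503 N·m.
Under the same torque, τ_max = 16T/(πd³) is largest where d is smallest — segment AB (d = 46.2 mm).
τ_max = 16·2503/(π·(0.0462)³) = 1.293×10^8 Pa.

1.29e8 Pa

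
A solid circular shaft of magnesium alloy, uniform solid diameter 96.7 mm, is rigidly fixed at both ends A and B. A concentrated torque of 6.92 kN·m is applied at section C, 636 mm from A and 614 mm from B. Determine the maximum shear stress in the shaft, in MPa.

19.8 MPa

With uniform GJ and both ends fixed, compatibility θ_AC = θ_CB gives T_A·a = T_B·b, together with T_A + T_B = T₀.
T_A = T₀·b/(a+b) = 6920·614/1250 = 3399 N·m; T_B = 3521 N·m.
τ in each portion: τ_AC = 1.91×10^7 Pa, τ_CB = 1.98×10^7 Pa; maximum is in CB.
τ_max = T_CB·r/J = 3521·0.0484/8.58×10^-6 = 1.983×10^7 Pa.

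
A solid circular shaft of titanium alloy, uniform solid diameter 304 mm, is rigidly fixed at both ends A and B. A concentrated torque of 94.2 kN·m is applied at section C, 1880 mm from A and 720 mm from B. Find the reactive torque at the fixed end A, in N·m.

With uniform GJ and both ends fixed, compatibility θ_AC = θ_CB gives T_A·a = T_B·b, together with T_A + T_B = T₀.
T_A = T₀·b/(a+b) = 94200·720/2600 = 26090 N·m; T_B = 68110 N·m.

26100 N·m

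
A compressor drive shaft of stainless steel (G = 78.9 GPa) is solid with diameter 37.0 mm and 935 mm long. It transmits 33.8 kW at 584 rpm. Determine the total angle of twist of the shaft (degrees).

ω = 2π·584/60 = 61.16 rad/s, so T = P/ω = 33.8×10³ / 61.16 = 552.7 N·m.
J = πd⁴/32 = π(0.0370)⁴/32 = 1.840×10^-7 m⁴.
θ = T·L/(G·J) = 552.7 × 0.935 / (78.9×10⁹ × 1.840×10^-7) = 0.03560 rad.

2.04°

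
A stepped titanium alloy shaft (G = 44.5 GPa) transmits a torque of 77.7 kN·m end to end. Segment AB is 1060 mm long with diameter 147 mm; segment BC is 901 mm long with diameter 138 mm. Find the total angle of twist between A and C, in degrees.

J_AB = π(0.147)⁴/32 = 4.58×10^-5 m⁴; J_BC = π(0.138)⁴/32 = 3.56×10^-5 m⁴.
θ = (T/G)·Σ L_i/J_i = (77700/44.5×10⁹)·(1.06/4.58×10^-5 + 0.901/3.56×10^-5) = 0.08456 rad.

4.84°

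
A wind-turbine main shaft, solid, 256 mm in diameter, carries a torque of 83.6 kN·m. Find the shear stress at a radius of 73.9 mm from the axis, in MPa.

14.7 MPa

J = πd⁴/32 = π(0.256)⁴/32 = 4.217×10^-4 m⁴.
Shear stress varies linearly with radius: τ = T·r/J = 83600 × 0.0739 / 4.217×10^-4 = 1.465×10^7 Pa.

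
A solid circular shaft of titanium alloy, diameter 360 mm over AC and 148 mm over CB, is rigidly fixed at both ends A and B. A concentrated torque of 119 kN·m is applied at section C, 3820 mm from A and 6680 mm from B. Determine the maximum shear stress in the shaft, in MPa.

Compatibility: T_A·a/J_AC = T_B·b/J_CB with T_A + T_B = T₀.
J_AC = 1.65×10^-3 m⁴, J_CB = 4.71×10^-5 m⁴, so T_A = T₀·(J_AC/a)/((J_AC/a)+(J_CB/b)) = 117100 N·m, T_B = 1913 N·m.
τ in each portion: τ_AC = 1.28×10^7 Pa, τ_CB = 3.00×10^6 Pa; maximum is in AC.
τ_max = T_AC·r/J = 117100·0.180/1.65×10^-3 = 1.278×10^7 Pa.

12.8 MPa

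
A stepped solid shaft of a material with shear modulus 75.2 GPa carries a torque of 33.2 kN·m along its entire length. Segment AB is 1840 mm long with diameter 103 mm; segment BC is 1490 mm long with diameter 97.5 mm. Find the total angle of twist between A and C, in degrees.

8.46°

J_AB = π(0.103)⁴/32 = 1.10×10^-5 m⁴; J_BC = π(0.0975)⁴/32 = 8.87×10^-6 m⁴.
θ = (T/G)·Σ L_i/J_i = (33200/75.2×10⁹)·(1.84/1.10×10^-5 + 1.49/8.87×10^-6) = 0.1477 rad.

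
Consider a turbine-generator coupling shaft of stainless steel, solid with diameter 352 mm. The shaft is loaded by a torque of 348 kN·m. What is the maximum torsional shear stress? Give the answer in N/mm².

J = πd⁴/32 = π(0.352)⁴/32 = 1.507×10^-3 m⁴.
τ_max = T·r/J = 348000 × 0.176 / 1.507×10^-3 = 4.064×10^7 Pa.

40.6 N/mm²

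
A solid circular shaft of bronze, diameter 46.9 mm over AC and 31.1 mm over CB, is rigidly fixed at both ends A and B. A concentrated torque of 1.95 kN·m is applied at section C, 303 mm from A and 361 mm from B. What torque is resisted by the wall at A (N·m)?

1680 N·m

Compatibility: T_A·a/J_AC = T_B·b/J_CB with T_A + T_B = T₀.
J_AC = 4.75×10^-7 m⁴, J_CB = 9.18×10^-8 m⁴, so T_A = T₀·(J_AC/a)/((J_AC/a)+(J_CB/b)) = 1678 N·m, T_B = 272.3 N·m.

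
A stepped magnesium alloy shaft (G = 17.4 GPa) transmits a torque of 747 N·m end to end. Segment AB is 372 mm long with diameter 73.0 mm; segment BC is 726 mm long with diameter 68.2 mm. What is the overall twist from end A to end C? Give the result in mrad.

J_AB = π(0.0730)⁴/32 = 2.79×10^-6 m⁴; J_BC = π(0.0682)⁴/32 = 2.12×10^-6 m⁴.
θ = (T/G)·Σ L_i/J_i = (747.0/17.4×10⁹)·(0.372/2.79×10^-6 + 0.726/2.12×10^-6) = 0.02040 rad.

20.4 mrad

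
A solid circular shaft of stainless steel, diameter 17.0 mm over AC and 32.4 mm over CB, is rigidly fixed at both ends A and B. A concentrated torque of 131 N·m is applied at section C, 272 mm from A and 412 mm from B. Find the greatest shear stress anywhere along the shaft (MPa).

Compatibility: T_A·a/J_AC = T_B·b/J_CB with T_A + T_B = T₀.
J_AC = 8.20×10^-9 m⁴, J_CB = 1.08×10^-7 m⁴, so T_A = T₀·(J_AC/a)/((J_AC/a)+(J_CB/b)) = 13.49 N·m, T_B = 117.5 N·m.
τ in each portion: τ_AC = 1.40×10^7 Pa, τ_CB = 1.76×10^7 Pa; maximum is in CB.
τ_max = T_CB·r/J = 117.5·0.0162/1.08×10^-7 = 1.760×10^7 Pa.

17.6 MPa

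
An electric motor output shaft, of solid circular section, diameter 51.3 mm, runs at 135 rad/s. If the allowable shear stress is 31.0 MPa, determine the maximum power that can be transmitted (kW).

J = πd⁴/32 = π(0.0513)⁴/32 = 6.799×10^-7 m⁴.
T_max = τ_allow·J/r = 3.10×10^7 × 6.799×10^-7 / 0.0256 = 821.8 N·m.
ω = 135 rad/s, so P_max = T_max·ω = 1.109×10^5 W.

111 kW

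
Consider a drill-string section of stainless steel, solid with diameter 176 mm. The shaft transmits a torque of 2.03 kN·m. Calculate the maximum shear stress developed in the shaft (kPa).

J = πd⁴/32 = π(0.176)⁴/32 = 9.420×10^-5 m⁴.
τ_max = T·r/J = 2030 × 0.0880 / 9.420×10^-5 = 1.896×10^6 Pa.

1900 kPa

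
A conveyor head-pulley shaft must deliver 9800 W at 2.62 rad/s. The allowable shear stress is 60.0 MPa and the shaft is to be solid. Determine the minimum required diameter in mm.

68.2 mm

ω = 2.62 rad/s, so T = P/ω = 9800 / 2.620 = 3740 N·m.
For a solid shaft τ_max = 16T/(πd³), so d = (16T/(π τ_allow))^(1/3) = (16·3740/(π·6.00×10^7))^(1/3) = 0.06822 m.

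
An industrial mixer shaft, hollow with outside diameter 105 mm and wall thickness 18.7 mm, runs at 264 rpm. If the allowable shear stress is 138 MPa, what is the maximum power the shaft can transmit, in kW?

718 kW

J = π(d_o⁴ − d_i⁴)/32 = π(0.105⁴ − 0.0676⁴)/32 = 9.883×10^-6 m⁴.
T_max = τ_allow·J/r = 1.38×10^8 × 9.883×10^-6 / 0.0525 = 25980 N·m.
ω = 2π·264/60 = 27.65 rad/s, so P_max = T_max·ω = 7.182×10^5 W.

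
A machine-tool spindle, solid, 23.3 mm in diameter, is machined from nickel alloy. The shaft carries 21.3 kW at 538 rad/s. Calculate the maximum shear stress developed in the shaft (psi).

2310 psi

ω = 538 rad/s, so T = P/ω = 21.3×10³ / 538.0 = 39.59 N·m.
J = πd⁴/32 = π(0.0233)⁴/32 = 2.894×10^-8 m⁴.
τ_max = T·r/J = 39.59 × 0.0117 / 2.894×10^-8 = 1.594×10^7 Pa.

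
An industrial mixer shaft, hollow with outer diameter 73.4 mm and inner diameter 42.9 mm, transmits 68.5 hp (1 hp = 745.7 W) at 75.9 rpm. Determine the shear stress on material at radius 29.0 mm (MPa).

ω = 2π·75.9/60 = 7.948 rad/s, so T = P/ω = 68.5×745.7 / 7.948 = 6427 N·m.
J = π(d_o⁴ − d_i⁴)/32 = π(0.0734⁴ − 0.0429⁴)/32 = 2.517×10^-6 m⁴.
Shear stress varies linearly with radius: τ = T·r/J = 6427 × 0.0290 / 2.517×10^-6 = 7.404×10^7 Pa.

74.0 MPa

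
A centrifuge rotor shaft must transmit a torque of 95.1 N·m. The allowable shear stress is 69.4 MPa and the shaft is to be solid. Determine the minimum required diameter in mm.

For a solid shaft τ_max = 16T/(πd³), so d = (16T/(π τ_allow))^(1/3) = (16·95.10/(π·6.94×10^7))^(1/3) = 0.01911 m.

19.1 mm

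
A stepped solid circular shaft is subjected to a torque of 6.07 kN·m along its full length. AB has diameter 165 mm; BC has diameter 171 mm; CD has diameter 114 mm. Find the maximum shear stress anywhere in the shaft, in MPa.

20.9 MPa

Under the same torque, τ_max = 16T/(πd³) is largest where d is smallest — segment CD (d = 114 mm).
τ_max = 16·6070/(π·(0.114)³) = 2.087×10^7 Pa.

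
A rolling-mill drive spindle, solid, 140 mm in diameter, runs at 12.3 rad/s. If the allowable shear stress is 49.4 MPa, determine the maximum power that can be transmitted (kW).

J = πd⁴/32 = π(0.140)⁴/32 = 3.771×10^-5 m⁴.
T_max = τ_allow·J/r = 4.94×10^7 × 3.771×10^-5 / 0.0700 = 26620 N·m.
ω = 12.3 rad/s, so P_max = T_max·ω = 3.274×10^5 W.

327 kW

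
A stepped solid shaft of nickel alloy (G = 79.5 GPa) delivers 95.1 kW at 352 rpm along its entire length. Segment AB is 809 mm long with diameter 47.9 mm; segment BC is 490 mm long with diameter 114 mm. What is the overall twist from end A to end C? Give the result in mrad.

ω = 2π·352/60 = 36.86 rad/s, so T = P/ω = 95.1×10³ / 36.86 = 2580 N·m.
J_AB = π(0.0479)⁴/32 = 5.17×10^-7 m⁴; J_BC = π(0.114)⁴/32 = 1.66×10^-5 m⁴.
θ = (T/G)·Σ L_i/J_i = (2580/79.5×10⁹)·(0.809/5.17×10^-7 + 0.490/1.66×10^-5) = 0.05176 rad.

51.8 mrad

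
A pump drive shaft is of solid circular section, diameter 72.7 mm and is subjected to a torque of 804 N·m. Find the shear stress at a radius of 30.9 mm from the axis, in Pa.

9.06e6 Pa

J = πd⁴/32 = π(0.0727)⁴/32 = 2.742×10^-6 m⁴.
Shear stress varies linearly with radius: τ = T·r/J = 804.0 × 0.0309 / 2.742×10^-6 = 9.059×10^6 Pa.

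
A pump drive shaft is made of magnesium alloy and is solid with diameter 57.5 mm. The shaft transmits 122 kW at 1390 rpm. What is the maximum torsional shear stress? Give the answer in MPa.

22.5 MPa

ω = 2π·1390/60 = 145.6 rad/s, so T = P/ω = 122×10³ / 145.6 = 838.1 N·m.
J = πd⁴/32 = π(0.0575)⁴/32 = 1.073×10^-6 m⁴.
τ_max = T·r/J = 838.1 × 0.0288 / 1.073×10^-6 = 2.245×10^7 Pa.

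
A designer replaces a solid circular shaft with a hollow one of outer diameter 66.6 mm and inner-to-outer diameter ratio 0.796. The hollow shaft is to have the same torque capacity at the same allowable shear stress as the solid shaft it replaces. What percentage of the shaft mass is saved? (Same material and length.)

Equal τ_max and T ⇒ the solid shaft needs d_s³ = d_o³(1−k⁴), so d_s = 66.6·(1−0.796⁴)^(1/3) = 56.13 mm.
Area ratio A_h/A_s = d_o²(1−k²)/d_s² = (1−k²)/(1−k⁴)^(2/3) = 0.5159.
Mass saving = 1 − 0.5159 = 48.4 %.

48.4 %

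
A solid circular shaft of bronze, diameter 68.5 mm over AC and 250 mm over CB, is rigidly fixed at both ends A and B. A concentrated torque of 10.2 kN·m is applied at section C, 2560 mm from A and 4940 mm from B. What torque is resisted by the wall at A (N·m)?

110 N·m

Compatibility: T_A·a/J_AC = T_B·b/J_CB with T_A + T_B = T₀.
J_AC = 2.16×10^-6 m⁴, J_CB = 3.83×10^-4 m⁴, so T_A = T₀·(J_AC/a)/((J_AC/a)+(J_CB/b)) = 109.7 N·m, T_B = 10090 N·m.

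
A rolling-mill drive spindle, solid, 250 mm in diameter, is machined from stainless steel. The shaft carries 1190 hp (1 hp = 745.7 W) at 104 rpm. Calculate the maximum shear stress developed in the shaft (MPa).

ω = 2π·104/60 = 10.89 rad/s, so T = P/ω = 1190×745.7 / 10.89 = 81480 N·m.
J = πd⁴/32 = π(0.250)⁴/32 = 3.835×10^-4 m⁴.
τ_max = T·r/J = 81480 × 0.125 / 3.835×10^-4 = 2.656×10^7 Pa.

26.6 MPa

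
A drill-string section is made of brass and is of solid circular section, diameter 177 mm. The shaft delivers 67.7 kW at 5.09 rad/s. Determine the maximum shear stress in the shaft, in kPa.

12200 kPa

ω = 5.09 rad/s, so T = P/ω = 67.7×10³ / 5.090 = 13300 N·m.
J = πd⁴/32 = π(0.177)⁴/32 = 9.636×10^-5 m⁴.
τ_max = T·r/J = 13300 × 0.0885 / 9.636×10^-5 = 1.222×10^7 Pa.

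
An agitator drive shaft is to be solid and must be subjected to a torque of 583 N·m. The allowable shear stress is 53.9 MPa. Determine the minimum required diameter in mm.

38.0 mm

For a solid shaft τ_max = 16T/(πd³), so d = (16T/(π τ_allow))^(1/3) = (16·583.0/(π·5.39×10^7))^(1/3) = 0.03805 m.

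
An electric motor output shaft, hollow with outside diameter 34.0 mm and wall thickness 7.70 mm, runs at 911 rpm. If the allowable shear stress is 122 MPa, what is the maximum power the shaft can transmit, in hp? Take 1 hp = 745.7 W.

110 hp

J = π(d_o⁴ − d_i⁴)/32 = π(0.0340⁴ − 0.0186⁴)/32 = 1.194×10^-7 m⁴.
T_max = τ_allow·J/r = 1.22×10^8 × 1.194×10^-7 / 0.0170 = 857.2 N·m.
ω = 2π·911/60 = 95.40 rad/s, so P_max = T_max·ω = 8.178×10^4 W.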